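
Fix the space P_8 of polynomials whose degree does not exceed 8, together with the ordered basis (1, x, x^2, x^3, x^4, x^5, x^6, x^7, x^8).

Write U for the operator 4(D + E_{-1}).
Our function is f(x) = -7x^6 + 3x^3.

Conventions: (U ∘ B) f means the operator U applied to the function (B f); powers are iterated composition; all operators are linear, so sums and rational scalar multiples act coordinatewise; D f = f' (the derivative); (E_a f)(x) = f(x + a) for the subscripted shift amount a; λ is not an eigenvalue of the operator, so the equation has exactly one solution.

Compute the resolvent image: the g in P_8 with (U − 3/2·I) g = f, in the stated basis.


write g with unknown coordinates in the stated basis and equate coefficients in (U − 3/2·I) g = f
solving from the highest basis element down gives g = -(14/5)x^6 + (336/5)x^4 - (442/5)x^3 - (14448/25)x^2 + (20688/25)x + 85024/125
check: U g = -(56/5)x^6 + (504/5)x^4 - (648/5)x^3 - (21672/25)x^2 + (31032/25)x + 127536/125
so U g − 3/2·g = -7x^6 + 3x^3 = f ✓

the image equals g(x) = -(14/5)x^6 + (336/5)x^4 - (442/5)x^3 - (14448/25)x^2 + (20688/25)x + 85024/125


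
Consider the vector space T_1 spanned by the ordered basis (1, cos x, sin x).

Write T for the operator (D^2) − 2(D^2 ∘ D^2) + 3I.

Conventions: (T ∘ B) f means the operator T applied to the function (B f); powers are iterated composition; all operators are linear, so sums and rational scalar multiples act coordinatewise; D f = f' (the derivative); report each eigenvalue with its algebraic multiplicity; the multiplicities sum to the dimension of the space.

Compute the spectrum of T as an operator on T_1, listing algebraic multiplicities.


image of 1: 3
image of cos x: 0
image of sin x: 0
the matrix is diagonal; its diagonal is (3, 0, 0)
for a triangular matrix the eigenvalues are the diagonal entries, with algebraic multiplicity their repetition count

λ = 0 (multiplicity 2), λ = 3 (multiplicity 1)


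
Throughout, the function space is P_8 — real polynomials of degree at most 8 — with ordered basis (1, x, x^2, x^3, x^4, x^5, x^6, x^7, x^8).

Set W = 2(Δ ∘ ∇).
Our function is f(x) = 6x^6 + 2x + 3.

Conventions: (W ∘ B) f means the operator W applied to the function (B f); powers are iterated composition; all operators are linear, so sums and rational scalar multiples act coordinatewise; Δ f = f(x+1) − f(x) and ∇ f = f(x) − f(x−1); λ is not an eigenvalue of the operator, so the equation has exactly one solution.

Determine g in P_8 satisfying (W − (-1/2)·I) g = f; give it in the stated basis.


the result is g(x) = 12x^6 - 1440x^4 + 67680x^2 + 4x - 530010

write g with unknown coordinates in the stated basis and equate coefficients in (W − (-1/2)·I) g = f
solving from the highest basis element down gives g = 12x^6 - 1440x^4 + 67680x^2 + 4x - 530010
check: W g = 720x^4 - 33840x^2 + 265008
so W g − (-1/2)·g = 6x^6 + 2x + 3 = f ✓


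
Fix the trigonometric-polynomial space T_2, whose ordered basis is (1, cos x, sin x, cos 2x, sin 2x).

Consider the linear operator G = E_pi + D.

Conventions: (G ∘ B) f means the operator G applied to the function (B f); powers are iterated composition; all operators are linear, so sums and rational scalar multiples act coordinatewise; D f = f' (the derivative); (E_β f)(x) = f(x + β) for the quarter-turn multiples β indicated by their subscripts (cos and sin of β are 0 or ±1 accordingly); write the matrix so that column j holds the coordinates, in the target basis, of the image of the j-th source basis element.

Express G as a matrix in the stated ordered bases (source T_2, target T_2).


the matrix is [[1, 0, 0, 0, 0]; [0, -1, 1, 0, 0]; [0, -1, -1, 0, 0]; [0, 0, 0, 1, 2]; [0, 0, 0, -2, 1]] (rows listed top to bottom)

image of 1: 1
image of cos x: -cos x - sin x
image of sin x: cos x - sin x
image of cos 2x: cos 2x - 2sin 2x
image of sin 2x: 2cos 2x + sin 2x
each image's coordinates form column j of the matrix


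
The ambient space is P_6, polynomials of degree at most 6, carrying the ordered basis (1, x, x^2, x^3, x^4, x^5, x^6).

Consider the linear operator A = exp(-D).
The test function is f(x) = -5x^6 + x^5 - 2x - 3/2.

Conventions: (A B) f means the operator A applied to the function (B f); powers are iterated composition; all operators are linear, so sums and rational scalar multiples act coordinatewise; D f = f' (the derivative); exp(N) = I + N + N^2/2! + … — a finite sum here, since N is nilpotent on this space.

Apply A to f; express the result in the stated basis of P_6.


order-1 term: 30x^5 - 5x^4 + 2
order-2 term: -75x^4 + 10x^3
order-3 term: 100x^3 - 10x^2
order-4 term: -75x^2 + 5x
order-5 term: 30x - 1
order-6 term: -5
the series for exp(-D) f terminates at order 6
exp(-D) f = -5x^6 + 31x^5 - 80x^4 + 110x^3 - 85x^2 + 33x - 11/2

g(x) = -5x^6 + 31x^5 - 80x^4 + 110x^3 - 85x^2 + 33x - 11/2


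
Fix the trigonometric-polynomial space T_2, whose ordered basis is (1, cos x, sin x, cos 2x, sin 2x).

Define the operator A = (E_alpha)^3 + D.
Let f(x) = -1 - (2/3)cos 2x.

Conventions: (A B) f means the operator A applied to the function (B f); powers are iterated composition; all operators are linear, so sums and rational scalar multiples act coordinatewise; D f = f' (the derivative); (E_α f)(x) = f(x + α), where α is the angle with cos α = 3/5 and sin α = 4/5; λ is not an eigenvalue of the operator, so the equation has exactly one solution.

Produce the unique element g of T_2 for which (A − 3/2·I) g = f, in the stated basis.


write g with unknown coordinates in the stated basis and equate coefficients in (A − 3/2·I) g = f
solving from the highest basis element down gives g = 2 + (93476/442059)cos 2x - (167632/442059)sin 2x
check: A g = 2 - (154492/442059)cos 2x - (83816/147353)sin 2x
so A g − 3/2·g = -1 - (2/3)cos 2x = f ✓

g(x) = 2 + (93476/442059)cos 2x - (167632/442059)sin 2x


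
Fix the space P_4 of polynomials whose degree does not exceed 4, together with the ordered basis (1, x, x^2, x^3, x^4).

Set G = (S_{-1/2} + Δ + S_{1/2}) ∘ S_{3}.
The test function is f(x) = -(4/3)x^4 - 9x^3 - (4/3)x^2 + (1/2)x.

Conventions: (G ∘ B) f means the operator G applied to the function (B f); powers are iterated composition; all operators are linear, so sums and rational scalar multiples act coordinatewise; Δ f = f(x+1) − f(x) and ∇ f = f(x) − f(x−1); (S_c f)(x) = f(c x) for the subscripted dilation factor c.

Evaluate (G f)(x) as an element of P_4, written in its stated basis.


g(x) = -(27/2)x^4 - 432x^3 - 1383x^2 - 1185x - 723/2

S_{3} f = -108x^4 - 243x^3 - 12x^2 + (3/2)x
S_{-1/2} S_{3} f = -(27/4)x^4 + (243/8)x^3 - 3x^2 - (3/4)x
Δ S_{3} f = -432x^3 - 1377x^2 - 1185x - 723/2
S_{1/2} S_{3} f = -(27/4)x^4 - (243/8)x^3 - 3x^2 + (3/4)x
(S_{-1/2} + Δ + S_{1/2}) S_{3} f = -(27/2)x^4 - 432x^3 - 1383x^2 - 1185x - 723/2


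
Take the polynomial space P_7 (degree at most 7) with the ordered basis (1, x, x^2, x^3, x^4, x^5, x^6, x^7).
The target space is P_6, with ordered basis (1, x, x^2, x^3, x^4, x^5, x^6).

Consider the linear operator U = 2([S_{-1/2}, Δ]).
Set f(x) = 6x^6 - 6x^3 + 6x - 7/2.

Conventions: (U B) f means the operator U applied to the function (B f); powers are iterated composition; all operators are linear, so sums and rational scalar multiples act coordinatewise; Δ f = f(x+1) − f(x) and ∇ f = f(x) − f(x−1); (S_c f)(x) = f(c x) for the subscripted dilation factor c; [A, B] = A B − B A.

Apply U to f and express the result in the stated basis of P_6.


Δ f = 36x^5 + 90x^4 + 120x^3 + 72x^2 + 18x + 6
S_{-1/2} Δ f = -(9/8)x^5 + (45/8)x^4 - 15x^3 + 18x^2 - 9x + 6
S_{-1/2} f = (3/32)x^6 + (3/4)x^3 - 3x - 7/2
Δ S_{-1/2} f = (9/16)x^5 + (45/32)x^4 + (15/8)x^3 + (117/32)x^2 + (45/16)x - 69/32
[S_{-1/2}, Δ] f = -(27/16)x^5 + (135/32)x^4 - (135/8)x^3 + (459/32)x^2 - (189/16)x + 261/32
(2([S_{-1/2}, Δ])) f = -(27/8)x^5 + (135/16)x^4 - (135/4)x^3 + (459/16)x^2 - (189/8)x + 261/16

g(x) = -(27/8)x^5 + (135/16)x^4 - (135/4)x^3 + (459/16)x^2 - (189/8)x + 261/16


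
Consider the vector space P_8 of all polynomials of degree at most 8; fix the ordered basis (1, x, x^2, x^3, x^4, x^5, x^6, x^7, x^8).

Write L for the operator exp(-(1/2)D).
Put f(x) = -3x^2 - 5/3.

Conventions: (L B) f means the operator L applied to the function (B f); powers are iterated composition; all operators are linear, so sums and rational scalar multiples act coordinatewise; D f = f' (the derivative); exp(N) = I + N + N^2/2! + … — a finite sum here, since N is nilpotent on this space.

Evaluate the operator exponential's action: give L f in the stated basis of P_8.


order-1 term: 3x
order-2 term: -3/4
the series for exp(-(1/2)D) f terminates at order 2
exp(-(1/2)D) f = -3x^2 + 3x - 29/12

the result is g(x) = -3x^2 + 3x - 29/12


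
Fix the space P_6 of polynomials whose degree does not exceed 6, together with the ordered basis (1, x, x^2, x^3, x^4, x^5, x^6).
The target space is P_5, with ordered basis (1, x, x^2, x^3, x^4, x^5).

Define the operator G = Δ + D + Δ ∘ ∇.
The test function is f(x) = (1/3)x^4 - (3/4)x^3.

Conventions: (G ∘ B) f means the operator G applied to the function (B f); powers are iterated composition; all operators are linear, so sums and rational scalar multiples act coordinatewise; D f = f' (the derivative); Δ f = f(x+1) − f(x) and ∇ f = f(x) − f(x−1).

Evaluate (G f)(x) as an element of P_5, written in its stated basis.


the result is g(x) = (8/3)x^3 + (3/2)x^2 - (65/12)x + 1/4

Δ f = (4/3)x^3 - (1/4)x^2 - (11/12)x - 5/12
D f = (4/3)x^3 - (9/4)x^2
∇ f = (4/3)x^3 - (17/4)x^2 + (43/12)x - 13/12
Δ ∇ f = 4x^2 - (9/2)x + 2/3
(Δ + D + Δ ∘ ∇) f = (8/3)x^3 + (3/2)x^2 - (65/12)x + 1/4


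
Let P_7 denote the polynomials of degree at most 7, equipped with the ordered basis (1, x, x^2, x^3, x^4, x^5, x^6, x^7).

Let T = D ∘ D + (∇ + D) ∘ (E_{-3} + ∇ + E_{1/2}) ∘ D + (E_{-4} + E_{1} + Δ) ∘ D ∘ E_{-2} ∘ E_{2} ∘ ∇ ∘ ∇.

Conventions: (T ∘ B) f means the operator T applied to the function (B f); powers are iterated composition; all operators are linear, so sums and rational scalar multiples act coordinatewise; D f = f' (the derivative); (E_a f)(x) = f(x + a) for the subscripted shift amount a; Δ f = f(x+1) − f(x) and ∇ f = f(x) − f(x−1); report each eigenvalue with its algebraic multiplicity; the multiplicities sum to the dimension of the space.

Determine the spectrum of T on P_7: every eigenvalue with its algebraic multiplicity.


image of 1: 0
image of x: 0
image of x^2: 10
image of x^3: 30x - 12
image of x^4: 60x^2 - 48x + 128
image of x^5: 100x^3 - 120x^2 + 640x + 275/2
image of x^6: 150x^4 - 240x^3 + 1920x^2 + 825x - 32847/4
image of x^7: 210x^5 - 420x^4 + 4480x^3 + (5775/2)x^2 - (229929/4)x + 1644965/16
the matrix is upper triangular; its diagonal is (0, 0, 0, 0, 0, 0, 0, 0)
for a triangular matrix the eigenvalues are the diagonal entries, with algebraic multiplicity their repetition count

λ = 0 (multiplicity 8)


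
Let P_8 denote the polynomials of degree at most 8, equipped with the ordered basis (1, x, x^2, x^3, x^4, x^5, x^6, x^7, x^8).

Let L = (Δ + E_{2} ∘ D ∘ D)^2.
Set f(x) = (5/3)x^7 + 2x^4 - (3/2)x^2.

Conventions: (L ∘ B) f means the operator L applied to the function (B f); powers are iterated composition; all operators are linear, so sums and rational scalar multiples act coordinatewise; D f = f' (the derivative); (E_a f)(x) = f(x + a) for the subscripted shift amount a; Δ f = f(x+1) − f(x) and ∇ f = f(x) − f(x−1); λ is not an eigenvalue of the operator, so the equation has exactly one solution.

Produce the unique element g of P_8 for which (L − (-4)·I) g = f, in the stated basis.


the image equals g(x) = (5/12)x^7 - (35/8)x^5 - (521/8)x^4 - (3325/6)x^3 - (9545/4)x^2 - (202627/48)x + 189

write g with unknown coordinates in the stated basis and equate coefficients in (L − (-4)·I) g = f
solving from the highest basis element down gives g = (5/12)x^7 - (35/8)x^5 - (521/8)x^4 - (3325/6)x^3 - (9545/4)x^2 - (202627/48)x + 189
check: L g = (35/2)x^5 + (525/2)x^4 + (6650/3)x^3 + (19087/2)x^2 + (202627/12)x - 756
so L g − (-4)·g = (5/3)x^7 + 2x^4 - (3/2)x^2 = f ✓


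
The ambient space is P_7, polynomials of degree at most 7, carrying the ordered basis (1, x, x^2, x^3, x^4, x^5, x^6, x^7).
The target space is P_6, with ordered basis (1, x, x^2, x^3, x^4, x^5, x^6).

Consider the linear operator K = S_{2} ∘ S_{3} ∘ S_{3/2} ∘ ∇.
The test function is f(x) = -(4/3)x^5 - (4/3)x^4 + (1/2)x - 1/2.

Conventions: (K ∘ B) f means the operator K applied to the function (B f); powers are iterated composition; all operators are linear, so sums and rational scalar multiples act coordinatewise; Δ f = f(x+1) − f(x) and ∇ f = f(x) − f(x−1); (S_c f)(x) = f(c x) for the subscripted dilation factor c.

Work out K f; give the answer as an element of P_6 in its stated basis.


g(x) = -43740x^4 + 5832x^3 - 432x^2 + 12x + 1/2

∇ f = -(20/3)x^4 + 8x^3 - (16/3)x^2 + (4/3)x + 1/2
S_{3/2} ∇ f = -(135/4)x^4 + 27x^3 - 12x^2 + 2x + 1/2
S_{3} S_{3/2} ∇ f = -(10935/4)x^4 + 729x^3 - 108x^2 + 6x + 1/2
S_{2} S_{3} S_{3/2} ∇ f = -43740x^4 + 5832x^3 - 432x^2 + 12x + 1/2


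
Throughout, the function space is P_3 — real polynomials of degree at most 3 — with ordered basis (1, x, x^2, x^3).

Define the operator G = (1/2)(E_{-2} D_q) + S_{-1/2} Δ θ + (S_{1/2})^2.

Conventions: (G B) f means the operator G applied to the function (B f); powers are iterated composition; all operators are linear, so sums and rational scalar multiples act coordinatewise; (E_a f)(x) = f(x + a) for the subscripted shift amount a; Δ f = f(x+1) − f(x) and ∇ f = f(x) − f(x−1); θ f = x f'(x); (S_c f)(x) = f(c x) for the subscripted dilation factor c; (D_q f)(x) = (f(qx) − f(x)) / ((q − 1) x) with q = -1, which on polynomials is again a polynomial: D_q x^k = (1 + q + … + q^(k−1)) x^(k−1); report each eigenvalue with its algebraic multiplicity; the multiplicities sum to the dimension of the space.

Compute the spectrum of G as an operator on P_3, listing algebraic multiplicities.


λ = 1/64 (multiplicity 1), λ = 1/16 (multiplicity 1), λ = 1/4 (multiplicity 1), λ = 1 (multiplicity 1)

image of 1: 1
image of x: (1/4)x + 3/2
image of x^2: (1/16)x^2 - 2x + 2
image of x^3: (1/64)x^3 + (11/4)x^2 - (13/2)x + 5
the matrix is upper triangular; its diagonal is (1, 1/4, 1/16, 1/64)
for a triangular matrix the eigenvalues are the diagonal entries, with algebraic multiplicity their repetition count


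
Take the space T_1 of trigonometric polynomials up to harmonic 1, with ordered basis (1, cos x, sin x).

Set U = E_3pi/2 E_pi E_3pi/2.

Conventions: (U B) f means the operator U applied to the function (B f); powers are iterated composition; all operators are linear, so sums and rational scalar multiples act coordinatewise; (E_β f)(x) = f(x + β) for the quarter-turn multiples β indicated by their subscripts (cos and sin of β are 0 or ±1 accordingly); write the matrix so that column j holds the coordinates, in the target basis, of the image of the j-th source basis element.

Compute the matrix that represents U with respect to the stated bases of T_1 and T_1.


the matrix is [[1, 0, 0]; [0, 1, 0]; [0, 0, 1]] (rows listed top to bottom)

image of 1: 1
image of cos x: cos x
image of sin x: sin x
each image's coordinates form column j of the matrix


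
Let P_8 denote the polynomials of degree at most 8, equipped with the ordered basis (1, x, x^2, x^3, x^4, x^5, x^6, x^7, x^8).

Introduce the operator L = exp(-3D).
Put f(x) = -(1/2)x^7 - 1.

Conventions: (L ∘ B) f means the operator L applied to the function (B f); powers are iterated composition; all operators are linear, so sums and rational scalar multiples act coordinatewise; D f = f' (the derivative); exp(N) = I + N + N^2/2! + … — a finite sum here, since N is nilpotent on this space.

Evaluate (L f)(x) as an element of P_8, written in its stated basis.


order-1 term: (21/2)x^6
order-2 term: -(189/2)x^5
order-3 term: (945/2)x^4
order-4 term: -(2835/2)x^3
order-5 term: (5103/2)x^2
order-6 term: -(5103/2)x
order-7 term: 2187/2
the series for exp(-3D) f terminates at order 7
exp(-3D) f = -(1/2)x^7 + (21/2)x^6 - (189/2)x^5 + (945/2)x^4 - (2835/2)x^3 + (5103/2)x^2 - (5103/2)x + 2185/2

g(x) = -(1/2)x^7 + (21/2)x^6 - (189/2)x^5 + (945/2)x^4 - (2835/2)x^3 + (5103/2)x^2 - (5103/2)x + 2185/2


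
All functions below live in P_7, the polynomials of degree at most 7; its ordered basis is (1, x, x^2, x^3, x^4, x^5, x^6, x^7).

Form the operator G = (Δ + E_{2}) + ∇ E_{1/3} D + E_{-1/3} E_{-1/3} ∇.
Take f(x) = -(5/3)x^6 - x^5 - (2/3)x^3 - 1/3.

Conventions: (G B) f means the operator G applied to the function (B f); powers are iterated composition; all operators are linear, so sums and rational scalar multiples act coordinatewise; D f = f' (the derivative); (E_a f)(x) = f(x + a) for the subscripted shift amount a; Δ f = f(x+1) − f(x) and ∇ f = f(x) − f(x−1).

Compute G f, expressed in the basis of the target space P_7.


Δ f = -10x^5 - 30x^4 - (130/3)x^3 - 37x^2 - 17x - 10/3
E_{2} f = -(5/3)x^6 - 21x^5 - 110x^4 - (922/3)x^3 - 484x^2 - 408x - 433/3
(Δ + E_{2}) f = -(5/3)x^6 - 31x^5 - 140x^4 - (1052/3)x^3 - 521x^2 - 425x - 443/3
D f = -10x^5 - 5x^4 - 2x^2
E_{1/3} D f = -10x^5 - (65/3)x^4 - (160/9)x^3 - (244/27)x^2 - (218/81)x - 79/243
∇ E_{1/3} D f = -50x^4 + (40/3)x^3 - (70/3)x^2 - (38/27)x + 19/81
∇ f = -10x^5 + 20x^4 - (70/3)x^3 + 13x^2 - 3x
E_{-1/3} ∇ f = -10x^5 + (110/3)x^4 - (550/9)x^3 + (1441/27)x^2 - (1865/81)x + 874/243
E_{-1/3} E_{-1/3} ∇ f = -10x^5 + (160/3)x^4 - (1090/9)x^3 + (3851/27)x^2 - (6887/81)x + 4850/243
((Δ + E_{2}) + ∇ E_{1/3} D + E_{-1/3} E_{-1/3} ∇) f = -(5/3)x^6 - 41x^5 - (410/3)x^4 - (4126/9)x^3 - (10846/27)x^2 - (41426/81)x - 30976/243

g(x) = -(5/3)x^6 - 41x^5 - (410/3)x^4 - (4126/9)x^3 - (10846/27)x^2 - (41426/81)x - 30976/243


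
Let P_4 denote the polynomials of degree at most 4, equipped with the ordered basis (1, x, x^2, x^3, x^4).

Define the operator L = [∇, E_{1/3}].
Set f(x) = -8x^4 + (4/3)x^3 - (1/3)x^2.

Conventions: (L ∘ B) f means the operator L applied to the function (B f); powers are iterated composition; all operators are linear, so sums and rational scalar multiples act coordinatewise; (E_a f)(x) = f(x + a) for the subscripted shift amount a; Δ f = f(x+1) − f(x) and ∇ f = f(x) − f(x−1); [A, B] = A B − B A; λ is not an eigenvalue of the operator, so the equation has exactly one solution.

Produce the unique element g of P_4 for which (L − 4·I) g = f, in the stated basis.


the result is g(x) = 2x^4 - (1/3)x^3 + (1/12)x^2

write g with unknown coordinates in the stated basis and equate coefficients in (L − 4·I) g = f
solving from the highest basis element down gives g = 2x^4 - (1/3)x^3 + (1/12)x^2
check: L g = 0
so L g − 4·g = -8x^4 + (4/3)x^3 - (1/3)x^2 = f ✓


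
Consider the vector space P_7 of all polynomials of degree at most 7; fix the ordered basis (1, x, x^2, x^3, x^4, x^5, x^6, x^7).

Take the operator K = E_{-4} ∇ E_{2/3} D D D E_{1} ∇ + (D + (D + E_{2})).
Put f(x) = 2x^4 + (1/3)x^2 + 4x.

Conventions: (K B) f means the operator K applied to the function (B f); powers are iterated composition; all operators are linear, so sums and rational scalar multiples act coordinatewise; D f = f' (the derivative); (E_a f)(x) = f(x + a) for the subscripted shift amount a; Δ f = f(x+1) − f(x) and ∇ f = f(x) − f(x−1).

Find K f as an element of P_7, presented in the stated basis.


the image equals g(x) = 2x^4 + 32x^3 + (145/3)x^2 + (212/3)x + 148/3

∇ f = 8x^3 - 12x^2 + (26/3)x + 5/3
E_{1} ∇ f = 8x^3 + 12x^2 + (26/3)x + 19/3
D E_{1} ∇ f = 24x^2 + 24x + 26/3
D (D E_{1} ∇) f = 48x + 24
D D (D E_{1} ∇) f = 48
E_{2/3} (D D) (D E_{1} ∇) f = 48
∇ E_{2/3} (D D) (D E_{1} ∇) f = 0
E_{-4} ∇ E_{2/3} (D D) (D E_{1} ∇) f = 0
D f = 8x^3 + (2/3)x + 4
D f = 8x^3 + (2/3)x + 4
E_{2} f = 2x^4 + 16x^3 + (145/3)x^2 + (208/3)x + 124/3
(D + E_{2}) f = 2x^4 + 24x^3 + (145/3)x^2 + 70x + 136/3
(D + (D + E_{2})) f = 2x^4 + 32x^3 + (145/3)x^2 + (212/3)x + 148/3
(E_{-4} ∇ E_{2/3} D D D E_{1} ∇ + (D + (D + E_{2}))) f = 2x^4 + 32x^3 + (145/3)x^2 + (212/3)x + 148/3


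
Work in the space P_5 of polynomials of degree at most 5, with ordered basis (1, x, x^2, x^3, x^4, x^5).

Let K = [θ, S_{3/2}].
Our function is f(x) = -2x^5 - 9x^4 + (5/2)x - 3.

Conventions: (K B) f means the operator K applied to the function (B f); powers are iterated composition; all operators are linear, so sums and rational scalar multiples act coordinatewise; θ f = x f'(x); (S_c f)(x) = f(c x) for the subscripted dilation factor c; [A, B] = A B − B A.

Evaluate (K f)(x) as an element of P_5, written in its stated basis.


the image equals g(x) = 0

S_{3/2} f = -(243/16)x^5 - (729/16)x^4 + (15/4)x - 3
θ S_{3/2} f = -(1215/16)x^5 - (729/4)x^4 + (15/4)x
θ f = -10x^5 - 36x^4 + (5/2)x
S_{3/2} θ f = -(1215/16)x^5 - (729/4)x^4 + (15/4)x
[θ, S_{3/2}] f = 0


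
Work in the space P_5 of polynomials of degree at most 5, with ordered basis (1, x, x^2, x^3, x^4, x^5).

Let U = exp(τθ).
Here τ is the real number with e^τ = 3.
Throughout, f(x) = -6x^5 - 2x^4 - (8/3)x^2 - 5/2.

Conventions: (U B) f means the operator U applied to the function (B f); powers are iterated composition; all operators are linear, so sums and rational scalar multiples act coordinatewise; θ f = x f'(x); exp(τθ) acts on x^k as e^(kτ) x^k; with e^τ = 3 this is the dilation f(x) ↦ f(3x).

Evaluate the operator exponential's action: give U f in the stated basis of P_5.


the image equals g(x) = -1458x^5 - 162x^4 - 24x^2 - 5/2

exp(τθ) x^k = e^(kτ) x^k; with e^τ = 3 this sends x^k to 3^k x^k
x^2 ↦ 9 x^2
x^4 ↦ 81 x^4
x^5 ↦ 243 x^5
applying this coordinatewise to f: exp(τθ) f = -1458x^5 - 162x^4 - 24x^2 - 5/2


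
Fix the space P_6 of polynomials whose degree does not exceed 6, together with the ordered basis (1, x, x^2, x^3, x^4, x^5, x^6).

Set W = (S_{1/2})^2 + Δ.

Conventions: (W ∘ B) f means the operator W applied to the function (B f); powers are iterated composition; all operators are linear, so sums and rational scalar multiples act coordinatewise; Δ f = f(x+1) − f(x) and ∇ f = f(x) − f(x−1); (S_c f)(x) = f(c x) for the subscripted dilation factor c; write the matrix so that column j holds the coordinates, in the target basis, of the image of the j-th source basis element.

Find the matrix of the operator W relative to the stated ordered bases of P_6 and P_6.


image of 1: 1
image of x: (1/4)x + 1
image of x^2: (1/16)x^2 + 2x + 1
image of x^3: (1/64)x^3 + 3x^2 + 3x + 1
image of x^4: (1/256)x^4 + 4x^3 + 6x^2 + 4x + 1
image of x^5: (1/1024)x^5 + 5x^4 + 10x^3 + 10x^2 + 5x + 1
image of x^6: (1/4096)x^6 + 6x^5 + 15x^4 + 20x^3 + 15x^2 + 6x + 1
each image's coordinates form column j of the matrix

the matrix is [[1, 1, 1, 1, 1, 1, 1]; [0, 1/4, 2, 3, 4, 5, 6]; [0, 0, 1/16, 3, 6, 10, 15]; [0, 0, 0, 1/64, 4, 10, 20]; [0, 0, 0, 0, 1/256, 5, 15]; [0, 0, 0, 0, 0, 1/1024, 6]; [0, 0, 0, 0, 0, 0, 1/4096]] (rows listed top to bottom)


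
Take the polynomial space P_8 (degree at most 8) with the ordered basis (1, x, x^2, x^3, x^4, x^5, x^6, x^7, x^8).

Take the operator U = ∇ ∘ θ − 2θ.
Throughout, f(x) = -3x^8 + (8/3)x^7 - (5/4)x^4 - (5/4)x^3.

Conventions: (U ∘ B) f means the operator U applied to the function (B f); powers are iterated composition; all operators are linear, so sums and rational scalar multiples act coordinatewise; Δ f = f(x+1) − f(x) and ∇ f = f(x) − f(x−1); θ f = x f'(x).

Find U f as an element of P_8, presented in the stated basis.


the image equals g(x) = 48x^8 - (688/3)x^7 + (2408/3)x^6 - 1736x^5 + (7030/3)x^4 - (12059/6)x^3 + (4331/4)x^2 - (3977/12)x + 527/12

θ f = -24x^8 + (56/3)x^7 - 5x^4 - (15/4)x^3
∇ θ f = -192x^7 + (2408/3)x^6 - 1736x^5 + (7000/3)x^4 - (6052/3)x^3 + (4331/4)x^2 - (3977/12)x + 527/12
θ f = -24x^8 + (56/3)x^7 - 5x^4 - (15/4)x^3
(-2θ) f = 48x^8 - (112/3)x^7 + 10x^4 + (15/2)x^3
(∇ ∘ θ − 2θ) f = 48x^8 - (688/3)x^7 + (2408/3)x^6 - 1736x^5 + (7030/3)x^4 - (12059/6)x^3 + (4331/4)x^2 - (3977/12)x + 527/12


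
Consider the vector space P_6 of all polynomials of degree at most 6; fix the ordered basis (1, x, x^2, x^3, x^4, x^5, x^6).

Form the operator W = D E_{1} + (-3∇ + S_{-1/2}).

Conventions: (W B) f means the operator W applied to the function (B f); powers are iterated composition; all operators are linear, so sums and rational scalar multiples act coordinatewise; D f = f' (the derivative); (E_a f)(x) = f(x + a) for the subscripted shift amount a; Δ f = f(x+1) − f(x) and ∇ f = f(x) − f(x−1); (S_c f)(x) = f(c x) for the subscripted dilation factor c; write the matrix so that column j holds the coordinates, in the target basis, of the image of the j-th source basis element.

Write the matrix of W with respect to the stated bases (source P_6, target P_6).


the matrix is [[1, -2, 5, 0, 7, 2, 9]; [0, -1/2, -4, 15, 0, 35, 12]; [0, 0, 1/4, -6, 30, 0, 105]; [0, 0, 0, -1/8, -8, 50, 0]; [0, 0, 0, 0, 1/16, -10, 75]; [0, 0, 0, 0, 0, -1/32, -12]; [0, 0, 0, 0, 0, 0, 1/64]] (rows listed top to bottom)

image of 1: 1
image of x: -(1/2)x - 2
image of x^2: (1/4)x^2 - 4x + 5
image of x^3: -(1/8)x^3 - 6x^2 + 15x
image of x^4: (1/16)x^4 - 8x^3 + 30x^2 + 7
image of x^5: -(1/32)x^5 - 10x^4 + 50x^3 + 35x + 2
image of x^6: (1/64)x^6 - 12x^5 + 75x^4 + 105x^2 + 12x + 9
each image's coordinates form column j of the matrix


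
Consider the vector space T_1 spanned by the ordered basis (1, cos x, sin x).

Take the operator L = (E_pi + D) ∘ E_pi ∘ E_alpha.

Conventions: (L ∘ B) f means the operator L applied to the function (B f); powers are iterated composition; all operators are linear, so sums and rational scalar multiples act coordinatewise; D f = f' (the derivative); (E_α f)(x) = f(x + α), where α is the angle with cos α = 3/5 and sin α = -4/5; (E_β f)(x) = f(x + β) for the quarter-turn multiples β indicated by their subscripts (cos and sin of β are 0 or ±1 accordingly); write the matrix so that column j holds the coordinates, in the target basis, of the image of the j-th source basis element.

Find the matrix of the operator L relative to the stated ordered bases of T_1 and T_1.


the matrix is [[1, 0, 0]; [0, -1/5, -7/5]; [0, 7/5, -1/5]] (rows listed top to bottom)

image of 1: 1
image of cos x: -(1/5)cos x + (7/5)sin x
image of sin x: -(7/5)cos x - (1/5)sin x
each image's coordinates form column j of the matrix


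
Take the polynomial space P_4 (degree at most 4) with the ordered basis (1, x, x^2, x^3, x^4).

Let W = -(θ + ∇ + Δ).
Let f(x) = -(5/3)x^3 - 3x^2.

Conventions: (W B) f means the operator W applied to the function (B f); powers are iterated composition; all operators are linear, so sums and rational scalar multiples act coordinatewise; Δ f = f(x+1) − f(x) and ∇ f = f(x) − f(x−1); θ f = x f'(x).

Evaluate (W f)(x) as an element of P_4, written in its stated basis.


g(x) = 5x^3 + 16x^2 + 12x + 10/3

θ f = -5x^3 - 6x^2
∇ f = -5x^2 - x + 4/3
Δ f = -5x^2 - 11x - 14/3
(θ + ∇ + Δ) f = -5x^3 - 16x^2 - 12x - 10/3
(-(θ + ∇ + Δ)) f = 5x^3 + 16x^2 + 12x + 10/3


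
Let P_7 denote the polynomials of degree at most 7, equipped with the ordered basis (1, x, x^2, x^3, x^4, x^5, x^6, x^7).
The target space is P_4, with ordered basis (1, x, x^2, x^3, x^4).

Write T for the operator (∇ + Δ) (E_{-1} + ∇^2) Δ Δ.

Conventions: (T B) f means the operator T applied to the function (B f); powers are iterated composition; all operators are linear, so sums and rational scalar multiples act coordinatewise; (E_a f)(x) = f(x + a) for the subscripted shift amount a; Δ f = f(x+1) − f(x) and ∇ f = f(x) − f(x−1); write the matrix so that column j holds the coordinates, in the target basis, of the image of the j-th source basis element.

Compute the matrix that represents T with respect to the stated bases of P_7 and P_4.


the matrix is [[0, 0, 0, 12, 0, 300, 0, 3612]; [0, 0, 0, 0, 48, 0, 1800, 0]; [0, 0, 0, 0, 0, 120, 0, 6300]; [0, 0, 0, 0, 0, 0, 240, 0]; [0, 0, 0, 0, 0, 0, 0, 420]] (rows listed top to bottom)

image of 1: 0
image of x: 0
image of x^2: 0
image of x^3: 12
image of x^4: 48x
image of x^5: 120x^2 + 300
image of x^6: 240x^3 + 1800x
image of x^7: 420x^4 + 6300x^2 + 3612
each image's coordinates form column j of the matrix


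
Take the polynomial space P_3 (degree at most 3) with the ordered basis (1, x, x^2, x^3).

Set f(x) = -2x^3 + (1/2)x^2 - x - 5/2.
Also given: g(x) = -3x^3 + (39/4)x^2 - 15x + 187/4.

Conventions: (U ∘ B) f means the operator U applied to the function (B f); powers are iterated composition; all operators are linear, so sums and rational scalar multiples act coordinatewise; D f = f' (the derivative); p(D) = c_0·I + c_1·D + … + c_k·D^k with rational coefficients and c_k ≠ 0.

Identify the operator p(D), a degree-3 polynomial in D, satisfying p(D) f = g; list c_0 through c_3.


c_0 = 3/2, c_1 = -3/2, c_2 = 1, c_3 = -4

D^0 f = -2x^3 + (1/2)x^2 - x - 5/2
D^1 f = -6x^2 + x - 1
D^2 f = -12x + 1
D^3 f = -12
matching coefficients of g against c_0 f + c_1 Df + … from the top degree down determines the c_i
solution: c_0 = 3/2, c_1 = -3/2, c_2 = 1, c_3 = -4


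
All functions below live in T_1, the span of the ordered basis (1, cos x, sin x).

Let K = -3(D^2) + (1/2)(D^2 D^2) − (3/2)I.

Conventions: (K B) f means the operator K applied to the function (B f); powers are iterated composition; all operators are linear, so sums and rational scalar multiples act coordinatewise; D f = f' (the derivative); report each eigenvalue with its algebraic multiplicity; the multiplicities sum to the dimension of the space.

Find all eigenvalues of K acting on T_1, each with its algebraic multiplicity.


λ = -3/2 (multiplicity 1), λ = 2 (multiplicity 2)

image of 1: -3/2
image of cos x: 2cos x
image of sin x: 2sin x
the matrix is diagonal; its diagonal is (-3/2, 2, 2)
for a triangular matrix the eigenvalues are the diagonal entries, with algebraic multiplicity their repetition count


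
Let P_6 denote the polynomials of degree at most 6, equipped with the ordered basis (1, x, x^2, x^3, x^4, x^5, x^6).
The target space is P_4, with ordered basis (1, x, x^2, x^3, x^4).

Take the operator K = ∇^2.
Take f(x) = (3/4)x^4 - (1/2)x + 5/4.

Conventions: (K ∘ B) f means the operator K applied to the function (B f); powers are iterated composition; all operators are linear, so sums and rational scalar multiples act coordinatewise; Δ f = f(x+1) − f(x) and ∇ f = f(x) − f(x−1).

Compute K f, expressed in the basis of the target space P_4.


∇ f = 3x^3 - (9/2)x^2 + 3x - 5/4
∇ ∇ f = 9x^2 - 18x + 21/2

the result is g(x) = 9x^2 - 18x + 21/2


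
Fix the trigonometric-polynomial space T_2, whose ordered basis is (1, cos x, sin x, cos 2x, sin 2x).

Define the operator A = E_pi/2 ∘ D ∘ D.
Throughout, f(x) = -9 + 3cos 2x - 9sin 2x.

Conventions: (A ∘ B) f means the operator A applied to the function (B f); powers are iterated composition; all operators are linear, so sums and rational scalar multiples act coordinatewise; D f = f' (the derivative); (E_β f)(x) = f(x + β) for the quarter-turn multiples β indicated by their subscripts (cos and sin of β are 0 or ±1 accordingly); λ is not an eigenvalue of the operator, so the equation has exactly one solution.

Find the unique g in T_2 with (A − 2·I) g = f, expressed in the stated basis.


the result is g(x) = 9/2 + (3/2)cos 2x - (9/2)sin 2x

write g with unknown coordinates in the stated basis and equate coefficients in (A − 2·I) g = f
solving from the highest basis element down gives g = 9/2 + (3/2)cos 2x - (9/2)sin 2x
check: A g = 6cos 2x - 18sin 2x
so A g − 2·g = -9 + 3cos 2x - 9sin 2x = f ✓


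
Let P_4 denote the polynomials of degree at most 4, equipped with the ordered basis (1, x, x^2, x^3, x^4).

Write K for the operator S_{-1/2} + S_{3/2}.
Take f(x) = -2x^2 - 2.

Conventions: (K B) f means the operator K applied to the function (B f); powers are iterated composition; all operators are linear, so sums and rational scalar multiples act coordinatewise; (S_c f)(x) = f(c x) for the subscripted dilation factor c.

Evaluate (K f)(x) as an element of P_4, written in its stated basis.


S_{-1/2} f = -(1/2)x^2 - 2
S_{3/2} f = -(9/2)x^2 - 2
(S_{-1/2} + S_{3/2}) f = -5x^2 - 4

the result is g(x) = -5x^2 - 4


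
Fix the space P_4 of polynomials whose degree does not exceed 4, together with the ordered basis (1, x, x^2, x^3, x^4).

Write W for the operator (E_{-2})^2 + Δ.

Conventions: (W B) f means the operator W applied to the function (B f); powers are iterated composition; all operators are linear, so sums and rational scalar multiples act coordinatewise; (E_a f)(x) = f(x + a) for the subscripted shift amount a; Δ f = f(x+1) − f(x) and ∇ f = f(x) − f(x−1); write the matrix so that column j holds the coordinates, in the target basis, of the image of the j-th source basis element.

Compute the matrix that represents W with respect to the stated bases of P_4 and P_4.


the matrix is [[1, -3, 17, -63, 257]; [0, 1, -6, 51, -252]; [0, 0, 1, -9, 102]; [0, 0, 0, 1, -12]; [0, 0, 0, 0, 1]] (rows listed top to bottom)

image of 1: 1
image of x: x - 3
image of x^2: x^2 - 6x + 17
image of x^3: x^3 - 9x^2 + 51x - 63
image of x^4: x^4 - 12x^3 + 102x^2 - 252x + 257
each image's coordinates form column j of the matrix


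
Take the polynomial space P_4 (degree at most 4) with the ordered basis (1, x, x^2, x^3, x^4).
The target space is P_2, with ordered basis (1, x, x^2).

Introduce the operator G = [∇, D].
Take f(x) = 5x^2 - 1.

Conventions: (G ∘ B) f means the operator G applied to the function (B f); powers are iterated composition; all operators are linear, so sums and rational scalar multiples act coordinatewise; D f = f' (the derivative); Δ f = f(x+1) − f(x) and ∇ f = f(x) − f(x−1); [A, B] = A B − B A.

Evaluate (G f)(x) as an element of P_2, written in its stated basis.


the image equals g(x) = 0

D f = 10x
∇ D f = 10
∇ f = 10x - 5
D ∇ f = 10
[∇, D] f = 0


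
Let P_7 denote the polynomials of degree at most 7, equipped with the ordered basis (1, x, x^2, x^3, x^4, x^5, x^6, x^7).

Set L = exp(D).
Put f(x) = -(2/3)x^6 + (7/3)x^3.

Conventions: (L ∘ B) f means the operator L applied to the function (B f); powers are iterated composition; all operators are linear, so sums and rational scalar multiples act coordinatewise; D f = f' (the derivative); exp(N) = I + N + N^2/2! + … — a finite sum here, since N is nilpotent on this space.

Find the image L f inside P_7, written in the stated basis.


g(x) = -(2/3)x^6 - 4x^5 - 10x^4 - 11x^3 - 3x^2 + 3x + 5/3

order-1 term: -4x^5 + 7x^2
order-2 term: -10x^4 + 7x
order-3 term: -(40/3)x^3 + 7/3
order-4 term: -10x^2
order-5 term: -4x
order-6 term: -2/3
the series for exp(D) f terminates at order 6
exp(D) f = -(2/3)x^6 - 4x^5 - 10x^4 - 11x^3 - 3x^2 + 3x + 5/3


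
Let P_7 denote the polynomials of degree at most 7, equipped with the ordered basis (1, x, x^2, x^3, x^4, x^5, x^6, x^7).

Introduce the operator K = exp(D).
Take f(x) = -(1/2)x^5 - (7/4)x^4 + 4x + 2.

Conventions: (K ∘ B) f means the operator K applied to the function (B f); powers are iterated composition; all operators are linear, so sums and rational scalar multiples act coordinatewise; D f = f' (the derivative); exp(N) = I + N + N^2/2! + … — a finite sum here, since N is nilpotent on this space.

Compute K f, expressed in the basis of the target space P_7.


the image equals g(x) = -(1/2)x^5 - (17/4)x^4 - 12x^3 - (31/2)x^2 - (11/2)x + 15/4

order-1 term: -(5/2)x^4 - 7x^3 + 4
order-2 term: -5x^3 - (21/2)x^2
order-3 term: -5x^2 - 7x
order-4 term: -(5/2)x - 7/4
order-5 term: -1/2
the series for exp(D) f terminates at order 5
exp(D) f = -(1/2)x^5 - (17/4)x^4 - 12x^3 - (31/2)x^2 - (11/2)x + 15/4


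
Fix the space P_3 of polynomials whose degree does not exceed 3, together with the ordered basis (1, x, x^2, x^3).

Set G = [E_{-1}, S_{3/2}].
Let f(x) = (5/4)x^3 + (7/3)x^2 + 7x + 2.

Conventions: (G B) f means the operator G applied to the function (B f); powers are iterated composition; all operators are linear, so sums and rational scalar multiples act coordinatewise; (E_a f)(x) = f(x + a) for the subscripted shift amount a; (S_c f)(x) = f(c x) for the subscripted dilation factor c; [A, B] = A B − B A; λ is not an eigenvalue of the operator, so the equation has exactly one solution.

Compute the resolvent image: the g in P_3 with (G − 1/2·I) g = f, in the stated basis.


g(x) = -(5/2)x^3 + (293/24)x^2 - (315/4)x + 5623/48

write g with unknown coordinates in the stated basis and equate coefficients in (G − 1/2·I) g = f
solving from the highest basis element down gives g = -(5/2)x^3 + (293/24)x^2 - (315/4)x + 5623/48
check: G g = (135/16)x^2 - (259/8)x + 5815/96
so G g − 1/2·g = (5/4)x^3 + (7/3)x^2 + 7x + 2 = f ✓


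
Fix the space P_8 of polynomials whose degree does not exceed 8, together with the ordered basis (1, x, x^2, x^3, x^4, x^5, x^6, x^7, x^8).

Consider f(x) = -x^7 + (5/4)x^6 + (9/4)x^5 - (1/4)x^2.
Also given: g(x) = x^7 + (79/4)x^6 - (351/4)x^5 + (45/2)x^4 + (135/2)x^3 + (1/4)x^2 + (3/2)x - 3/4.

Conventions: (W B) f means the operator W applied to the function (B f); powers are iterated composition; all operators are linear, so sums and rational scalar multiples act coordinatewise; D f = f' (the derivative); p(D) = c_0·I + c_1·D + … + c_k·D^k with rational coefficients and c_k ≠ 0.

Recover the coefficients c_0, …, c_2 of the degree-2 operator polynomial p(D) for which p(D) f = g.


D^0 f = -x^7 + (5/4)x^6 + (9/4)x^5 - (1/4)x^2
D^1 f = -7x^6 + (15/2)x^5 + (45/4)x^4 - (1/2)x
D^2 f = -42x^5 + (75/2)x^4 + 45x^3 - 1/2
matching coefficients of g against c_0 f + c_1 Df + … from the top degree down determines the c_i
solution: c_0 = -1, c_1 = -3, c_2 = 3/2

p(D) = -I − 3·D + (3/2)·D^2, i.e. c_0 = -1, c_1 = -3, c_2 = 3/2


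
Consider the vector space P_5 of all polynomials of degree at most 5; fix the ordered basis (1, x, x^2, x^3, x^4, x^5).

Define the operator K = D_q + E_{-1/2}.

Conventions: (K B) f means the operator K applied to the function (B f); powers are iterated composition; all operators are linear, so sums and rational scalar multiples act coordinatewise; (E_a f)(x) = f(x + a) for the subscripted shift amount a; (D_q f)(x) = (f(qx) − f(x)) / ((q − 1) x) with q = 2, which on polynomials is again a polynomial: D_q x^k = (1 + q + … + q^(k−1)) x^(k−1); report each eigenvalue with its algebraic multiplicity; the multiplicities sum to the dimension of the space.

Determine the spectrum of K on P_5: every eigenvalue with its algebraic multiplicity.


image of 1: 1
image of x: x + 1/2
image of x^2: x^2 + 2x + 1/4
image of x^3: x^3 + (11/2)x^2 + (3/4)x - 1/8
image of x^4: x^4 + 13x^3 + (3/2)x^2 - (1/2)x + 1/16
image of x^5: x^5 + (57/2)x^4 + (5/2)x^3 - (5/4)x^2 + (5/16)x - 1/32
the matrix is upper triangular; its diagonal is (1, 1, 1, 1, 1, 1)
for a triangular matrix the eigenvalues are the diagonal entries, with algebraic multiplicity their repetition count

λ = 1 (multiplicity 6)


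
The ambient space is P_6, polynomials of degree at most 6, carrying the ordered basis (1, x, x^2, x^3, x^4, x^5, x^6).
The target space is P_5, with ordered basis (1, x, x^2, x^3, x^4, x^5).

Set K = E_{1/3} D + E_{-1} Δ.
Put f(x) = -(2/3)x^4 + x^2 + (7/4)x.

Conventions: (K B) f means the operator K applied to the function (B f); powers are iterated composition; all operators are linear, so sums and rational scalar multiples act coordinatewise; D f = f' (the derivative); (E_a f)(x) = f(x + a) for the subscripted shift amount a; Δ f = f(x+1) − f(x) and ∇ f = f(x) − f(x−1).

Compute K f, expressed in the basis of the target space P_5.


D f = -(8/3)x^3 + 2x + 7/4
E_{1/3} D f = -(8/3)x^3 - (8/3)x^2 + (10/9)x + 751/324
Δ f = -(8/3)x^3 - 4x^2 - (2/3)x + 25/12
E_{-1} Δ f = -(8/3)x^3 + 4x^2 - (2/3)x + 17/12
(E_{1/3} D + E_{-1} Δ) f = -(16/3)x^3 + (4/3)x^2 + (4/9)x + 605/162

the image equals g(x) = -(16/3)x^3 + (4/3)x^2 + (4/9)x + 605/162


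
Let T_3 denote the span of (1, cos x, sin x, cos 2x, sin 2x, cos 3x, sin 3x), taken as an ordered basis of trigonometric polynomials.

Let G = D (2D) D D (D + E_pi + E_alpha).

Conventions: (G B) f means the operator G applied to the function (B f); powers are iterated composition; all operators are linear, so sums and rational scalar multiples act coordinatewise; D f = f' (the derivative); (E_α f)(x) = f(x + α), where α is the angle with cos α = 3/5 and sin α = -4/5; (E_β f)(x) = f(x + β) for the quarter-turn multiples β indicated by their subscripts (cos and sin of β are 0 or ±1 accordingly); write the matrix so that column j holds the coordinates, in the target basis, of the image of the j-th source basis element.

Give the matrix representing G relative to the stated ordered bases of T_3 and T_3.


image of 1: 0
image of cos x: -(4/5)cos x - (2/5)sin x
image of sin x: (2/5)cos x - (4/5)sin x
image of cos 2x: (576/25)cos 2x - (832/25)sin 2x
image of sin 2x: (832/25)cos 2x + (576/25)sin 2x
image of cos 3x: -(39204/125)cos 3x - (53622/125)sin 3x
image of sin 3x: (53622/125)cos 3x - (39204/125)sin 3x
each image's coordinates form column j of the matrix

the matrix is [[0, 0, 0, 0, 0, 0, 0]; [0, -4/5, 2/5, 0, 0, 0, 0]; [0, -2/5, -4/5, 0, 0, 0, 0]; [0, 0, 0, 576/25, 832/25, 0, 0]; [0, 0, 0, -832/25, 576/25, 0, 0]; [0, 0, 0, 0, 0, -39204/125, 53622/125]; [0, 0, 0, 0, 0, -53622/125, -39204/125]] (rows listed top to bottom)
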